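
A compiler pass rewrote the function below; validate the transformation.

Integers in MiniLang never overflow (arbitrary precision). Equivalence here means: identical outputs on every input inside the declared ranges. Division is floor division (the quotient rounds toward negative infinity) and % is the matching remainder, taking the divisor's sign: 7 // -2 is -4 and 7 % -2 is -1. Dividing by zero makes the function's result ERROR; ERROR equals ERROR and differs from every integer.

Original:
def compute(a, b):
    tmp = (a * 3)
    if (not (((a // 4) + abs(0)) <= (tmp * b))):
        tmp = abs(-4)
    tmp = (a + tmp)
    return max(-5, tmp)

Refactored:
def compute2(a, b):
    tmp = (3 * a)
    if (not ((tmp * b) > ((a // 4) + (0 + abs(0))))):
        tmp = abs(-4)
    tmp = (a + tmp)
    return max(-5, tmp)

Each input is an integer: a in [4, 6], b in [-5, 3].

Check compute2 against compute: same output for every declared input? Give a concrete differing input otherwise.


The suspicious-looking change has no observable effect anywhere in the declared ranges; all 27 inputs agree.
verdict: equivalent


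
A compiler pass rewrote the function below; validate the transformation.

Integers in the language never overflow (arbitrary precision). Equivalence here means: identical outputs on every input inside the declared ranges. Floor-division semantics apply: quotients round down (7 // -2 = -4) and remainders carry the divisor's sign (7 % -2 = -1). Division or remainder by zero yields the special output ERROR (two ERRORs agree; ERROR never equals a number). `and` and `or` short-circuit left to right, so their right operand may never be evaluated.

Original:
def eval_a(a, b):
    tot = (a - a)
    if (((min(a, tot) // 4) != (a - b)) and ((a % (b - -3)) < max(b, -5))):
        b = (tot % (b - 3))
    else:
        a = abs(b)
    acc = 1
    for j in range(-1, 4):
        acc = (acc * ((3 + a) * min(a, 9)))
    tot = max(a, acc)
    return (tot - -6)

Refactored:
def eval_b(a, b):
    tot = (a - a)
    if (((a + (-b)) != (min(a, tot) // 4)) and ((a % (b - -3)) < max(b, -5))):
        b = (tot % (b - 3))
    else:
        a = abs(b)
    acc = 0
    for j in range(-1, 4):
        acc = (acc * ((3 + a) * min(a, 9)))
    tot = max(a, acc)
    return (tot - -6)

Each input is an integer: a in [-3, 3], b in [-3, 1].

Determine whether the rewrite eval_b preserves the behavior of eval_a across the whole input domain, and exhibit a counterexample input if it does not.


Take a=-3, b=-2.
eval_a: tot becomes 0; next (((min(a, tot) // 4) != (a - b)) and ((a % (b - -3)) < max(b, -5))) evaluates to false; next a becomes 2; next acc becomes 1; next at j=-1:; next acc becomes 10; next at j=0:; next acc becomes 100; next at j=1:; next acc becomes 1000; next at j=2:; next acc becomes 10000; next at j=3:; next acc becomes 100000; next tot becomes 100000; next final value 100006
eval_b: tot becomes 0; next (((a + (-b)) != (min(a, tot) // 4)) and ((a % (b - -3)) < max(b, -5))) evaluates to false; next a becomes 2; next acc becomes 0; next at j=-1:; next acc becomes 0; next at j=0:; next acc becomes 0; next at j=1:; next acc becomes 0; next at j=2:; next acc becomes 0; next at j=3:; next acc becomes 0; next tot becomes 2; next final value 8
100006 against 8: the behavior changed.
verdict: not equivalent; witness: a=-3, b=-2


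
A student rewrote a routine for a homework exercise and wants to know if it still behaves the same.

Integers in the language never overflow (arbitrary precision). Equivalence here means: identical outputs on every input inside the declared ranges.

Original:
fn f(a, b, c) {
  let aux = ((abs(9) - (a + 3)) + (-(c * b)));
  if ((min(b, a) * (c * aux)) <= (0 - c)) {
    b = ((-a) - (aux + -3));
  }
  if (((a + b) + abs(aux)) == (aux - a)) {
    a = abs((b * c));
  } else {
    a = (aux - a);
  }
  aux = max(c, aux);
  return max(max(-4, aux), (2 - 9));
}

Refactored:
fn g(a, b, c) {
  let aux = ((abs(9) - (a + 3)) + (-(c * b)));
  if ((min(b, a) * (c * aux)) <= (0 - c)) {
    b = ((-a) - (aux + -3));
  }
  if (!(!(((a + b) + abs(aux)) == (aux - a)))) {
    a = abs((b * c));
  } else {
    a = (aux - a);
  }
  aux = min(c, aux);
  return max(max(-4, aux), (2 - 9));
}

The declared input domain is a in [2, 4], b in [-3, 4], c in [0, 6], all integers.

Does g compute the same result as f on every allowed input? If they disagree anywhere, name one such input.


Not equivalent: a=2, b=-3, c=0 separates them (4 vs 0).
f: aux := 4 | ((min(b, a) * (c * aux)) <= (0 - c)): true | b := -3 | (((a + b) + abs(aux)) == (aux - a)): false | a := 2 | aux := 4 | result 4
g: aux := 4 | ((min(b, a) * (c * aux)) <= (0 - c)): true | b := -3 | (!(!(((a + b) + abs(aux)) == (aux - a)))): false | a := 2 | aux := 0 | result 0
verdict: not equivalent; witness: a=2, b=-3, c=0


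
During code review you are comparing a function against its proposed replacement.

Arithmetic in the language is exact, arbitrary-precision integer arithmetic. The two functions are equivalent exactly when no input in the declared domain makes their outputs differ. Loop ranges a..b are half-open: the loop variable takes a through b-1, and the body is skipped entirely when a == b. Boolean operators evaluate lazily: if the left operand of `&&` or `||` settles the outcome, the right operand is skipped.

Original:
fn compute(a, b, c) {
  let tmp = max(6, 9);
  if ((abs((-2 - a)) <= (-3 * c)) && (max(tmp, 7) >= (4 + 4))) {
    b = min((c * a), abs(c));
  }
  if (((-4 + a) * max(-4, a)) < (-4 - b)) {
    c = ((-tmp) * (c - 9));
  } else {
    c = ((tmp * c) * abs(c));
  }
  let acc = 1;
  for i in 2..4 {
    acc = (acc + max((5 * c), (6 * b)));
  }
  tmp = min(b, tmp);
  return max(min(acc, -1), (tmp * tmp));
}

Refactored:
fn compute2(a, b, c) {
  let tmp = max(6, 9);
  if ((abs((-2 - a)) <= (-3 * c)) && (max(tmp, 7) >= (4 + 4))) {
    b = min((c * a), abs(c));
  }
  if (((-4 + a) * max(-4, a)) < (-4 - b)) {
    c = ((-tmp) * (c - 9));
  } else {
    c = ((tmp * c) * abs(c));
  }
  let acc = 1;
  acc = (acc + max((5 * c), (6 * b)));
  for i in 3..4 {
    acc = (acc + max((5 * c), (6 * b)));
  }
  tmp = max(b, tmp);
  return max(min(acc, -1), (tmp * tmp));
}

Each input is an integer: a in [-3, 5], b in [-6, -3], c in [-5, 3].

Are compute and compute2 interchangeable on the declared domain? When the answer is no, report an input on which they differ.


At a=-3, b=-6, c=-5: compute gives 25, compute2 gives 81.
verdict: not equivalent; witness: a=-3, b=-6, c=-5


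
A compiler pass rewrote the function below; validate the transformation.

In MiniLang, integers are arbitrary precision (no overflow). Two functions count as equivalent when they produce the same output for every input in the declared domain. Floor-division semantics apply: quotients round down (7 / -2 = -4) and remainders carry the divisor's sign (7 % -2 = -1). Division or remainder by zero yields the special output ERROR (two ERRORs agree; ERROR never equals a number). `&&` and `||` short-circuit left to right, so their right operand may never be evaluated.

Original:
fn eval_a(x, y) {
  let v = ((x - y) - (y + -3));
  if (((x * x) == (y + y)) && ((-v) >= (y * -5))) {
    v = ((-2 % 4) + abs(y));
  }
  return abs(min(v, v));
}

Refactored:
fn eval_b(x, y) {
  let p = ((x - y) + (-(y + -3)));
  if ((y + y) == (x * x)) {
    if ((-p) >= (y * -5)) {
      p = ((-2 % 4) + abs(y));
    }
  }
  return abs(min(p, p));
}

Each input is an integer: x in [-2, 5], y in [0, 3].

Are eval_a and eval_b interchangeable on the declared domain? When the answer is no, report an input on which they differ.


Comparing the listings, the differences include: local variable names differ; arithmetic usage differs; boolean connective usage differs; statement counts differ; branching structure differs.
Spot check at x=2, y=3 — eval_a: v=-1, then (((x * x) == (y + y)) && ((-v) >= (y * -5))) is false, then returns 1. eval_b: p=-1, then ((y + y) == (x * x)) is false, then returns 1. Both give 1.
Every one of the 32 inputs gives matching results.
verdict: equivalent


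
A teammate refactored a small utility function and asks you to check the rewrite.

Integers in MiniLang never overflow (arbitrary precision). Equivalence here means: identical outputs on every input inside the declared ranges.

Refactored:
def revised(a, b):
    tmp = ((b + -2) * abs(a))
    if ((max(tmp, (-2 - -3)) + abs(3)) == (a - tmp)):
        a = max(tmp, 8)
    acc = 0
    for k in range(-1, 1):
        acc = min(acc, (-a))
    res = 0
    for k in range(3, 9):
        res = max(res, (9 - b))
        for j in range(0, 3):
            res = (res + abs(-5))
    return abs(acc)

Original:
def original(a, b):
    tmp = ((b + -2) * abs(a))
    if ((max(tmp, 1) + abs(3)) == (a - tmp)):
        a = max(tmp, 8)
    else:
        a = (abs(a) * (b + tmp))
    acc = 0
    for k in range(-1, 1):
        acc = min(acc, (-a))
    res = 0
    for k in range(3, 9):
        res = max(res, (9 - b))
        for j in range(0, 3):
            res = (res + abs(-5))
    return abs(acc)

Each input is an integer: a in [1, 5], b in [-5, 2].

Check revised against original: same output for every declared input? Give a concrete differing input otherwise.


Take a=1, b=-5.
original: tmp := -7 | ((max(tmp, 1) + abs(3)) == (a - tmp)): false | a := -12 | acc := 0 | iter k=-1: | acc := 0 | iter k=0: | acc := 0 | res := 0 | iter k=3: | res := 14 | iter j=0: | res := 19 | iter j=1: | res := 24 | iter j=2: | res := 29 | iter k=4: | res := 29 | iter j=0: | res := 34 | iter j=1: | res := 39 | iter j=2: | res := 44 | iter k=5: | res := 44 | iter j=0: | res := 49 | iter j=1: | res := 54 | iter j=2: | res := 59 | iter k=6: | res := 59 | iter j=0: | res := 64 | iter j=1: | res := 69 | iter j=2: | res := 74 | iter k=7: | res := 74 | iter j=0: | res := 79 | iter j=1: | res := 84 | iter j=2: | res := 89 | iter k=8: | res := 89 | iter j=0: | res := 94 | iter j=1: | res := 99 | iter j=2: | res := 104 | result 0
revised: tmp := -7 | ((max(tmp, (-2 - -3)) + abs(3)) == (a - tmp)): false | acc := 0 | iter k=-1: | acc := -1 | iter k=0: | acc := -1 | res := 0 | iter k=3: | res := 14 | iter j=0: | res := 19 | iter j=1: | res := 24 | iter j=2: | res := 29 | iter k=4: | res := 29 | iter j=0: | res := 34 | iter j=1: | res := 39 | iter j=2: | res := 44 | iter k=5: | res := 44 | iter j=0: | res := 49 | iter j=1: | res := 54 | iter j=2: | res := 59 | iter k=6: | res := 59 | iter j=0: | res := 64 | iter j=1: | res := 69 | iter j=2: | res := 74 | iter k=7: | res := 74 | iter j=0: | res := 79 | iter j=1: | res := 84 | iter j=2: | res := 89 | iter k=8: | res := 89 | iter j=0: | res := 94 | iter j=1: | res := 99 | iter j=2: | res := 104 | result 1
0 != 1, so the rewrite changes behavior.
verdict: not equivalent; witness: a=1, b=-5


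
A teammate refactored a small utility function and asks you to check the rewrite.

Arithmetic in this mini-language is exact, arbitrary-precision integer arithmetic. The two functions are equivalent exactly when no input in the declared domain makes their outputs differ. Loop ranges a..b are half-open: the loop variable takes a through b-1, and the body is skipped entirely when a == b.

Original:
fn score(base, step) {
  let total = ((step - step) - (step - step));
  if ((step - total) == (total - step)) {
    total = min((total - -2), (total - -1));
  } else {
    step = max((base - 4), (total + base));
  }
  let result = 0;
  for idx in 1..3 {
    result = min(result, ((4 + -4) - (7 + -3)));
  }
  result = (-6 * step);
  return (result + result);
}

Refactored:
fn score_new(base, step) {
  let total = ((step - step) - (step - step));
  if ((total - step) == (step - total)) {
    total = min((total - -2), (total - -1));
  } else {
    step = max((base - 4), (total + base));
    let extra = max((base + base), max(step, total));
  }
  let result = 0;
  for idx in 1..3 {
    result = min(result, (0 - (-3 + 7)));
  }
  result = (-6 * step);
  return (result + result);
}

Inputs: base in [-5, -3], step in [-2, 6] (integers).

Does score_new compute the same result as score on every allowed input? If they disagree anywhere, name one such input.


Differences: local variable names differ, plus min/max/abs usage differs, plus constant usage differs, plus statement counts differ — yet all 27 inputs agree.
verdict: equivalent


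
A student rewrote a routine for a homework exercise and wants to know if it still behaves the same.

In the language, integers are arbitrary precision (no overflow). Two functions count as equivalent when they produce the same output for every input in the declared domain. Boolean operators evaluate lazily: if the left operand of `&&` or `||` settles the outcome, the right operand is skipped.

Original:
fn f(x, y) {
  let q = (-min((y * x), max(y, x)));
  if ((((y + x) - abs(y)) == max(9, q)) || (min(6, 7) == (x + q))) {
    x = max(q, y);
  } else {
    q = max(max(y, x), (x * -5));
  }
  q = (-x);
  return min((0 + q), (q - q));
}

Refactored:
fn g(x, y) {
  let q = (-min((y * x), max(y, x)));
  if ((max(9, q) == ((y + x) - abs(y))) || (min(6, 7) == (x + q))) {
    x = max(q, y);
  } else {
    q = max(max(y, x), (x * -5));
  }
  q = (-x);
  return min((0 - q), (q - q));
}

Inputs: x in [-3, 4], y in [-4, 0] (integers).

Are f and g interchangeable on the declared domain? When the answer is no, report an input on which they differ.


Run the pair on x=-3, y=-4.
f: q becomes 3; next ((((y + x) - abs(y)) == max(9, q)) || (min(6, 7) == (x + q))) evaluates to false; next q becomes 15; next q becomes 3; next final value 0
g: q becomes 3; next ((max(9, q) == ((y + x) - abs(y))) || (min(6, 7) == (x + q))) evaluates to false; next q becomes 15; next q becomes 3; next final value -3
0 != -3, so the rewrite changes behavior.
verdict: not equivalent; witness: x=-3, y=-4


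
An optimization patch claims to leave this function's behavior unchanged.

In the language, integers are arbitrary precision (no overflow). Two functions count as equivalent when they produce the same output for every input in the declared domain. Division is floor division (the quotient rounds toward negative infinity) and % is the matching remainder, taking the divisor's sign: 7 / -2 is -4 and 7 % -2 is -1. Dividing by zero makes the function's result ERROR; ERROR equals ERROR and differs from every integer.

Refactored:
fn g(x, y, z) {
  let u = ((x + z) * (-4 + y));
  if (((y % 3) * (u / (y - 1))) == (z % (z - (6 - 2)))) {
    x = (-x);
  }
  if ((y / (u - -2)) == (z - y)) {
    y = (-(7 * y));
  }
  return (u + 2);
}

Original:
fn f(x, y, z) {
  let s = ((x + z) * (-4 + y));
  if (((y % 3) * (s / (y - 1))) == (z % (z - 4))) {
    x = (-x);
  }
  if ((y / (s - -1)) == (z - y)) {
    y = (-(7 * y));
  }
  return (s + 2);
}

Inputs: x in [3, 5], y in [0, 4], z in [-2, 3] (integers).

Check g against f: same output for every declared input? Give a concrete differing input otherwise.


Run the pair on x=3, y=2, z=-2.
f: s=-2, then (((y % 3) * (s / (y - 1))) == (z % (z - 4))) is false, then ((y / (s - -1)) == (z - y)) is false, then returns 0
g: u=-2, then (((y % 3) * (u / (y - 1))) == (z % (z - (6 - 2)))) is false, then a zero divisor aborts: ERROR
0 against ERROR: the behavior changed.
verdict: not equivalent; witness: x=3, y=2, z=-2


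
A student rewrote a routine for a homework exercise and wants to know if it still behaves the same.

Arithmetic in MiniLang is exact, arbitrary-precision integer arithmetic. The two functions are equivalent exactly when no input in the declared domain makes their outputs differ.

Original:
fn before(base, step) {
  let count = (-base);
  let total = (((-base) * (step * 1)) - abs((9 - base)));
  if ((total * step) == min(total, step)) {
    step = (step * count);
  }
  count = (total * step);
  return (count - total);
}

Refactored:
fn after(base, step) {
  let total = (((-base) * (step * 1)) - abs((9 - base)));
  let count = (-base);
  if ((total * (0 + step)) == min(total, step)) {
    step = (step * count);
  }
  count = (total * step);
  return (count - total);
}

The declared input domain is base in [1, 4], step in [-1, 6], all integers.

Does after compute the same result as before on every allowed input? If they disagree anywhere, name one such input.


Reading the diff, among the changes: arithmetic usage differs, plus constant usage differs.
Spot check at base=2, step=-1 — before: count becomes -2; next total becomes -5; next ((total * step) == min(total, step)) evaluates to false; next count becomes 5; next final value 10. after: total becomes -5; next count becomes -2; next ((total * (0 + step)) == min(total, step)) evaluates to false; next count becomes 5; next final value 10. Both give 10.
Checked all 32 inputs in the declared domain: the outputs agree on every one.
verdict: equivalent


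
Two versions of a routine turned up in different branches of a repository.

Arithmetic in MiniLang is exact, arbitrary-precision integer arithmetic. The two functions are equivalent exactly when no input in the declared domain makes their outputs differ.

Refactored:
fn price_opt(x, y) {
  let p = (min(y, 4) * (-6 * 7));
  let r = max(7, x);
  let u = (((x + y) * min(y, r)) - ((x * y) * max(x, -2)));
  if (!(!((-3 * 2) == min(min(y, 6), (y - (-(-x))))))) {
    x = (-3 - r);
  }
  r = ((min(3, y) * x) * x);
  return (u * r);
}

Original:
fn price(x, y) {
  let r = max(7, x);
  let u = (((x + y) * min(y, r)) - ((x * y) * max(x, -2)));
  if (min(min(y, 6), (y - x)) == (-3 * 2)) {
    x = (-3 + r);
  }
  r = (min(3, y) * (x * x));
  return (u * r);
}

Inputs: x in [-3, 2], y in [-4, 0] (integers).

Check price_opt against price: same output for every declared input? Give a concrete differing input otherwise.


Not equivalent: x=2, y=-4 separates them (-1536 vs -9600).
price: r becomes 7; next u becomes 24; next (min(min(y, 6), (y - x)) == (-3 * 2)) evaluates to true; next x becomes 4; next r becomes -64; next final value -1536
price_opt: p becomes 168; next r becomes 7; next u becomes 24; next (!(!((-3 * 2) == min(min(y, 6), (y - (-(-x))))))) evaluates to true; next x becomes -10; next r becomes -400; next final value -9600
verdict: not equivalent; witness: x=2, y=-4


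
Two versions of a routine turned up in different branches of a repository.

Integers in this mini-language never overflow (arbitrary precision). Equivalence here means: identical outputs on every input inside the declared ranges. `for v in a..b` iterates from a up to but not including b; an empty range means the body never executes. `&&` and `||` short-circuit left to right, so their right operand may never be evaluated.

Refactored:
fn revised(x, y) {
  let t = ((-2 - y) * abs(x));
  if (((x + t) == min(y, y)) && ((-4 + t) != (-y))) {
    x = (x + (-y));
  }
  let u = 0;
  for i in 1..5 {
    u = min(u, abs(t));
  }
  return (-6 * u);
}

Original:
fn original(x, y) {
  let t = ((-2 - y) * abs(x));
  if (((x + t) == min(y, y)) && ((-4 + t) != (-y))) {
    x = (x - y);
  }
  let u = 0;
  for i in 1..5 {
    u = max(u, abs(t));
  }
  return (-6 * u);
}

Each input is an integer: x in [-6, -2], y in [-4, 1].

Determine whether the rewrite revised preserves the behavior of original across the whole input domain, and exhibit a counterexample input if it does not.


There is a counterexample at x=-6, y=-4: -72 on one side, 0 on the other.
original: t = 12; (((x + t) == min(y, y)) && ((-4 + t) != (-y))) -> false; u = 0; [i=1]; u = 12; [i=2]; u = 12; [i=3]; u = 12; [i=4]; u = 12; return -72
revised: t = 12; (((x + t) == min(y, y)) && ((-4 + t) != (-y))) -> false; u = 0; [i=1]; u = 0; [i=2]; u = 0; [i=3]; u = 0; [i=4]; u = 0; return 0
verdict: not equivalent; witness: x=-6, y=-4


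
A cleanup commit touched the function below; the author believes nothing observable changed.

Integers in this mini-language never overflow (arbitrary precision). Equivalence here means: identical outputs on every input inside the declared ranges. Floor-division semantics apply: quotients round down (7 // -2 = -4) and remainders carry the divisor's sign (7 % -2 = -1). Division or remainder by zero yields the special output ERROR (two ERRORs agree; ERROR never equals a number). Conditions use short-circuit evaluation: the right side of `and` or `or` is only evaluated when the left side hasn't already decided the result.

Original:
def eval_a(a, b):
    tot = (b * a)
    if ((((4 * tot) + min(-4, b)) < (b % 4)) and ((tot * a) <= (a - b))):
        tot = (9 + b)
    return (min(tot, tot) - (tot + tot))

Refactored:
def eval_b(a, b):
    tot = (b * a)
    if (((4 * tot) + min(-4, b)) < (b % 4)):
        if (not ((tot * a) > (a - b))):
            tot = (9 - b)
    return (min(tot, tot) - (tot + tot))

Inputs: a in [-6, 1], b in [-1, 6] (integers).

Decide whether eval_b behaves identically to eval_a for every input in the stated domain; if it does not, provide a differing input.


These are not equivalent — on a=-1, b=-1 the outputs split (-8 vs -10).
eval_a: tot=1, then ((((4 * tot) + min(-4, b)) < (b % 4)) and ((tot * a) <= (a - b))) is true, then tot=8, then returns -8
eval_b: tot=1, then (((4 * tot) + min(-4, b)) < (b % 4)) is true, then (not ((tot * a) > (a - b))) is true, then tot=10, then returns -10
verdict: not equivalent; witness: a=-1, b=-1


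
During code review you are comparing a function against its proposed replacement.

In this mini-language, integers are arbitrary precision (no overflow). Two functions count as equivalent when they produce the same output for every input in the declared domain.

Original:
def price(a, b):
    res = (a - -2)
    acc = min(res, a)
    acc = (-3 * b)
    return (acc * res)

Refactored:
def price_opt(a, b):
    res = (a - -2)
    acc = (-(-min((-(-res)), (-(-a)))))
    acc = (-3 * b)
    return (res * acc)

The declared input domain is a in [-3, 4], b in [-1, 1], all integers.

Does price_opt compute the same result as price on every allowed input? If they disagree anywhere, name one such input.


Equivalent — the differences include same computation, different form, yet no declared input distinguishes the two.
Spot check at a=3, b=0 — price: res := 5 | acc := 3 | acc := 0 | result 0. price_opt: res := 5 | acc := 3 | acc := 0 | result 0. Both give 0.
Every one of the 24 inputs gives matching results.
verdict: equivalent


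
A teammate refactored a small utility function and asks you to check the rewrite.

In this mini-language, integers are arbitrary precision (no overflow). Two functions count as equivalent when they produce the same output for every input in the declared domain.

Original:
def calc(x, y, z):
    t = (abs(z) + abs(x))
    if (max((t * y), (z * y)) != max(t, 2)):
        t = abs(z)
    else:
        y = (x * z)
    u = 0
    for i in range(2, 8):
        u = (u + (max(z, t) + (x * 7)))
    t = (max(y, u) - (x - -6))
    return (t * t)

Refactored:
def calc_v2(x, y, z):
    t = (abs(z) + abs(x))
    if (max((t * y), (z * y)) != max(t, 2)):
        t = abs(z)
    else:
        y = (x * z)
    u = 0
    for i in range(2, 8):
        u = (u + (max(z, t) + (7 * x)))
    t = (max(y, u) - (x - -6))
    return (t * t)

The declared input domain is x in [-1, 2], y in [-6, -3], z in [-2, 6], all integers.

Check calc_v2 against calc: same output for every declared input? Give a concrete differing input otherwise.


This is a faithful refactor — same computation, different form, but the computed results match everywhere.
As a probe, take x=2, y=-6, z=-1: calc runs t=3, then (max((t * y), (z * y)) != max(t, 2)) is true, then t=1, then u=0, then (i=2), then u=15, then (i=3), then u=30, then (i=4), then u=45, then (i=5), then u=60, then (i=6), then u=75, then (i=7), then u=90, then t=82, then returns 6724; calc_v2 runs t=3, then (max((t * y), (z * y)) != max(t, 2)) is true, then t=1, then u=0, then (i=2), then u=15, then (i=3), then u=30, then (i=4), then u=45, then (i=5), then u=60, then (i=6), then u=75, then (i=7), then u=90, then t=82, then returns 6724; both end at 6724.
Sweeping the whole domain (144 inputs) finds no disagreement.
verdict: equivalent


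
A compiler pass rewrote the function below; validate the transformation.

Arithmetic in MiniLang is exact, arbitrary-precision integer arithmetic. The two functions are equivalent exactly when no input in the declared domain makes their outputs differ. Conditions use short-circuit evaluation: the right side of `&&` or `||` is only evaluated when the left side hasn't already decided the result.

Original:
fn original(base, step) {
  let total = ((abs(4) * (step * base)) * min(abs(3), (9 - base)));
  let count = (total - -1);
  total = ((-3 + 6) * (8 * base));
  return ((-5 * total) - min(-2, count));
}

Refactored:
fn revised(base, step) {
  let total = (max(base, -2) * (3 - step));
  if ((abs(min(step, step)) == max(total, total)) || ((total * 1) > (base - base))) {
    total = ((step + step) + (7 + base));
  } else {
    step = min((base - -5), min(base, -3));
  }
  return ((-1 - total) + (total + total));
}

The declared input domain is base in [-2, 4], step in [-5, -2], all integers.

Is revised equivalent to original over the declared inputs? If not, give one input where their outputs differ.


These are not equivalent — on base=-2, step=-5 the outputs split (242 vs -17).
original: total = 120; count = 121; total = -48; return 242
revised: total = -16; ((abs(min(step, step)) == max(total, total)) || ((total * 1) > (base - base))) -> false; step = -3; return -17
verdict: not equivalent; witness: base=-2, step=-5


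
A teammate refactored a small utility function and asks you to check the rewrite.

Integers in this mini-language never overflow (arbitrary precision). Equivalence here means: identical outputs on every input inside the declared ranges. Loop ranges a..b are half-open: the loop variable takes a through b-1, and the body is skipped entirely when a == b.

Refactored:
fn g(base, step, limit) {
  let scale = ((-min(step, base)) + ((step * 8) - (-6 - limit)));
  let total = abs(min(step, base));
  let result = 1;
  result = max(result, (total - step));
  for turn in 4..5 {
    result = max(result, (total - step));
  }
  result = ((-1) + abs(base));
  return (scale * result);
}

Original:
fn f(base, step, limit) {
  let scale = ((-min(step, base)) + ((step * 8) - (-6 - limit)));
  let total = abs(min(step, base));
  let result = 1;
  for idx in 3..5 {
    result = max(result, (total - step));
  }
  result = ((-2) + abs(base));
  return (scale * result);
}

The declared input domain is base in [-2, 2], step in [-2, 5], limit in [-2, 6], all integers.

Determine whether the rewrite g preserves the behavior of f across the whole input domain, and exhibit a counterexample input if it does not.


There is a counterexample at base=-2, step=-2, limit=-2: 0 on one side, -10 on the other.
f: scale = -10; total = 2; result = 1; [idx=3]; result = 4; [idx=4]; result = 4; result = 0; return 0
g: scale = -10; total = 2; result = 1; result = 4; [turn=4]; result = 4; result = 1; return -10
verdict: not equivalent; witness: base=-2, step=-2, limit=-2


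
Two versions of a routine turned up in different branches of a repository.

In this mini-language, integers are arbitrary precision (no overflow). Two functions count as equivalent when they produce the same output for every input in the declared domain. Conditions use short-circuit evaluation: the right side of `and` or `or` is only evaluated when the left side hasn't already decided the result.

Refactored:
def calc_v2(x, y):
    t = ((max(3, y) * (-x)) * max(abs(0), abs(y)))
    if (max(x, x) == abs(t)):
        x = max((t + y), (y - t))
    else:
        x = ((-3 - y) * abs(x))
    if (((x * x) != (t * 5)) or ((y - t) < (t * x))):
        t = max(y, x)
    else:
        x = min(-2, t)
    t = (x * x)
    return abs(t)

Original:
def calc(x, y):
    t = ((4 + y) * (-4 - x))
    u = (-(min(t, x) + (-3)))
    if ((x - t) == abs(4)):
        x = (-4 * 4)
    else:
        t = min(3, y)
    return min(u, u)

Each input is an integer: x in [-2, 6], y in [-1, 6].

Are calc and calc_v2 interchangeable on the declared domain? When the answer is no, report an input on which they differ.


x=-2, y=-1 yields 9 from calc but 16 from calc_v2.
verdict: not equivalent; witness: x=-2, y=-1


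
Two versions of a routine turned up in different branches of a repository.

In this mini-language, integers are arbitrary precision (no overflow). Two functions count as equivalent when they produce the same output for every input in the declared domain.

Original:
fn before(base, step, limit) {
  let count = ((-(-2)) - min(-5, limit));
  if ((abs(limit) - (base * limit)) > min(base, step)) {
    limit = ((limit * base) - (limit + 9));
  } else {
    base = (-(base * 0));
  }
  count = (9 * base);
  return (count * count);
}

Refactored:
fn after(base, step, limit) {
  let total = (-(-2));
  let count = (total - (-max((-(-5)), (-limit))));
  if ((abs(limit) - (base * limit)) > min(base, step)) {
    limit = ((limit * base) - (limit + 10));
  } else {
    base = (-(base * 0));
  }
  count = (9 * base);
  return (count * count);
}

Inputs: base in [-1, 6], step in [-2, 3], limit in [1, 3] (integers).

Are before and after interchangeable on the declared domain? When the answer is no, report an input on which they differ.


The edit looks behavioral (`9` became `10`), but over these ranges it never changes the outcome; all 144 inputs agree.
verdict: equivalent


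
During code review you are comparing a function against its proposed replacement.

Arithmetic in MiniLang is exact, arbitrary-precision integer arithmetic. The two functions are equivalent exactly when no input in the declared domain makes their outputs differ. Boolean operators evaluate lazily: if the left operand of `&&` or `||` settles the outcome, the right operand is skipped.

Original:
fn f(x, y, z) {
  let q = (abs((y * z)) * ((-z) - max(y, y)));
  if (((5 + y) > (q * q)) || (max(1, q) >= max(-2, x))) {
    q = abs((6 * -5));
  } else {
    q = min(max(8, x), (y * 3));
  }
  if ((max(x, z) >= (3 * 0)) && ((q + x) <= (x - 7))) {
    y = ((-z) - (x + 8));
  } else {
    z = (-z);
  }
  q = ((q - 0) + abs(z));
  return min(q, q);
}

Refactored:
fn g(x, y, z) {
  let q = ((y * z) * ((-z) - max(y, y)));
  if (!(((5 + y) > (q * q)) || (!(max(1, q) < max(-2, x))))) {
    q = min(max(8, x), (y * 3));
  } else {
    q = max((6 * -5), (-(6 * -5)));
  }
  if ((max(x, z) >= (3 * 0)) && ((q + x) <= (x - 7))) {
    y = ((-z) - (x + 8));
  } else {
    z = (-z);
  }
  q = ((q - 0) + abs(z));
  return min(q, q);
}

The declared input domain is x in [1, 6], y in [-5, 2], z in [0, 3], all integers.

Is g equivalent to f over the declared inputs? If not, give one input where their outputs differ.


The rewrite breaks on x=2, y=-5, z=1, where the results are 31 and -14.
f: q becomes 20; next (((5 + y) > (q * q)) || (max(1, q) >= max(-2, x))) evaluates to true; next q becomes 30; next ((max(x, z) >= (3 * 0)) && ((q + x) <= (x - 7))) evaluates to false; next z becomes -1; next q becomes 31; next final value 31
g: q becomes -20; next (!(((5 + y) > (q * q)) || (!(max(1, q) < max(-2, x))))) evaluates to true; next q becomes -15; next ((max(x, z) >= (3 * 0)) && ((q + x) <= (x - 7))) evaluates to true; next y becomes -11; next q becomes -14; next final value -14
verdict: not equivalent; witness: x=2, y=-5, z=1


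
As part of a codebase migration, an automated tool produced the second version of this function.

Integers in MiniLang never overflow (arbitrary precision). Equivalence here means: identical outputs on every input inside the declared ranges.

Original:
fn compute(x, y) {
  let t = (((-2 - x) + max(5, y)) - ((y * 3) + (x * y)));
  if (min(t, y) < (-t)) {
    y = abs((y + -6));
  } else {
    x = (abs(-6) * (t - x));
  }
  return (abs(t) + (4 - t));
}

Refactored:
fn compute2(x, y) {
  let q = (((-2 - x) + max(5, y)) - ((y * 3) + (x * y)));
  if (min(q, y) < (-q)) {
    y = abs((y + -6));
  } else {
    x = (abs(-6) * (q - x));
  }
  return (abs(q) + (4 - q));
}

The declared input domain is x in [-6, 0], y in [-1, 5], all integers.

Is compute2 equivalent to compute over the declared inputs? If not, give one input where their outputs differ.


Changes here: local variable names differ; the full 49-point sweep finds no disagreement.
verdict: equivalent


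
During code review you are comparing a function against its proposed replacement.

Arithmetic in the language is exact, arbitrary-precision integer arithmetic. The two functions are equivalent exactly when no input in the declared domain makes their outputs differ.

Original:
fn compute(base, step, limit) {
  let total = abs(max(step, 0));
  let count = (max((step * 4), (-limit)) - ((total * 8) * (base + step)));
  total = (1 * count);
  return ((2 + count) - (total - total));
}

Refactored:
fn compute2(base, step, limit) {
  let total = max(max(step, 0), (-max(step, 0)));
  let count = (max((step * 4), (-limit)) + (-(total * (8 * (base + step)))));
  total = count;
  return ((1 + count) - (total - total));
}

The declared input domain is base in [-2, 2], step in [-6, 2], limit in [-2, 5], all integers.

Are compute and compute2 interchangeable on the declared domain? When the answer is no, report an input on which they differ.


On input base=-2, step=-6, limit=-2, compute returns 4 while compute2 returns 3.
verdict: not equivalent; witness: base=-2, step=-6, limit=-2


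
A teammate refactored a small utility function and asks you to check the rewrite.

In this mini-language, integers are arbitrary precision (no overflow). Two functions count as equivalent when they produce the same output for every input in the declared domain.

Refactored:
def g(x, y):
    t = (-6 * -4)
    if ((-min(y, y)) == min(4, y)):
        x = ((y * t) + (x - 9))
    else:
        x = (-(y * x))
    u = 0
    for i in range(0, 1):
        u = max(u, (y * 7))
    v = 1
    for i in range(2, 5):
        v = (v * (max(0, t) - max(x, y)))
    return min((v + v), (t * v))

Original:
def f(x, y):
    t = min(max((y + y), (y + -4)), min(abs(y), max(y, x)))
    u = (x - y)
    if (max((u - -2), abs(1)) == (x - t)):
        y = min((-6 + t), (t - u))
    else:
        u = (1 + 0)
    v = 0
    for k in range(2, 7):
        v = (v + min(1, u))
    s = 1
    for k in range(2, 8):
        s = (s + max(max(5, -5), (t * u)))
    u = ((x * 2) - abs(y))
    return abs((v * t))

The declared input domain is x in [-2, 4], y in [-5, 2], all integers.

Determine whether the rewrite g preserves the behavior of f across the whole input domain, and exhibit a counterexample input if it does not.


Evaluate both at x=-2, y=-5.
f: t := -9 | u := 3 | (max((u - -2), abs(1)) == (x - t)): false | u := 1 | v := 0 | iter k=2: | v := 1 | iter k=3: | v := 2 | iter k=4: | v := 3 | iter k=5: | v := 4 | iter k=6: | v := 5 | s := 1 | iter k=2: | s := 6 | iter k=3: | s := 11 | iter k=4: | s := 16 | iter k=5: | s := 21 | iter k=6: | s := 26 | iter k=7: | s := 31 | u := -9 | result 45
g: t := 24 | ((-min(y, y)) == min(4, y)): false | x := -10 | u := 0 | iter i=0: | u := 0 | v := 1 | iter i=2: | v := 29 | iter i=3: | v := 841 | iter i=4: | v := 24389 | result 48778
45 against 48778: the behavior changed.
verdict: not equivalent; witness: x=-2, y=-5


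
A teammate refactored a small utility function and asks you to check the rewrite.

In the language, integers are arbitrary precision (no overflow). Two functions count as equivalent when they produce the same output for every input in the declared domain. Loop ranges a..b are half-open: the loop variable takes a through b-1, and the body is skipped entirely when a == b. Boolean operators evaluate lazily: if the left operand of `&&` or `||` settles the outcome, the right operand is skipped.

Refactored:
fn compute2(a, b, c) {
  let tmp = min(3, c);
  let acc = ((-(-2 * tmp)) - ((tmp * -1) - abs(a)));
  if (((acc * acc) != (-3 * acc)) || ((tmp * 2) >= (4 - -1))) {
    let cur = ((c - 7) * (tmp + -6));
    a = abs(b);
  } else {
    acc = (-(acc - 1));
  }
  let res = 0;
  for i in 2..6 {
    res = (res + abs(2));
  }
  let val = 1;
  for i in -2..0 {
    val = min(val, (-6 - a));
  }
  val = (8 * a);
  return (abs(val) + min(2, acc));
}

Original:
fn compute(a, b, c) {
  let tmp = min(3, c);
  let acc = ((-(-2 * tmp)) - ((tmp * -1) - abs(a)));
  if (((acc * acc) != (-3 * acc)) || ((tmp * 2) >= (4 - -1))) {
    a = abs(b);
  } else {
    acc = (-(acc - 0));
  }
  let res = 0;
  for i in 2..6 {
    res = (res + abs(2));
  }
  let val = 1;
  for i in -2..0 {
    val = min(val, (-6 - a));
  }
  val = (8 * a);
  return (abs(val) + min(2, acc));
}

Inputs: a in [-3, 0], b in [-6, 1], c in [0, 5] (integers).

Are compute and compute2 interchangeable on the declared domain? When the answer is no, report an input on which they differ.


Not equivalent: a=0, b=-6, c=0 separates them (0 vs 1).
compute: tmp = 0; acc = 0; (((acc * acc) != (-3 * acc)) || ((tmp * 2) >= (4 - -1))) -> false; acc = 0; res = 0; [i=2]; res = 2; [i=3]; res = 4; [i=4]; res = 6; [i=5]; res = 8; val = 1; [i=-2]; val = -6; [i=-1]; val = -6; val = 0; return 0
compute2: tmp = 0; acc = 0; (((acc * acc) != (-3 * acc)) || ((tmp * 2) >= (4 - -1))) -> false; acc = 1; res = 0; [i=2]; res = 2; [i=3]; res = 4; [i=4]; res = 6; [i=5]; res = 8; val = 1; [i=-2]; val = -6; [i=-1]; val = -6; val = 0; return 1
verdict: not equivalent; witness: a=0, b=-6, c=0


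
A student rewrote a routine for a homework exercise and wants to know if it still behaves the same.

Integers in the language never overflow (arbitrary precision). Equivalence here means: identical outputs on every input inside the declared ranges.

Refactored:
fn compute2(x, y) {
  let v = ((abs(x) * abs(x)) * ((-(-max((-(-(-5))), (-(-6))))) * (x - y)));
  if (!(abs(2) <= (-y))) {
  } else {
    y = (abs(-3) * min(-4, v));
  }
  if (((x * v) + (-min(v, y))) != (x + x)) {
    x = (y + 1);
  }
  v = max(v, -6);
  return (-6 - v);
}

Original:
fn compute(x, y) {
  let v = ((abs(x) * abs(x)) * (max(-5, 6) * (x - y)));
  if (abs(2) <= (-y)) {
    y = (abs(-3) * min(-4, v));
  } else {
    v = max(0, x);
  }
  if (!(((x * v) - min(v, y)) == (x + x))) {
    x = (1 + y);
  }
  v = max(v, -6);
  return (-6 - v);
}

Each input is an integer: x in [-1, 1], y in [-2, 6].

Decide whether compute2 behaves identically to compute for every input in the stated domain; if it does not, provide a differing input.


x=-1, y=0 yields -6 from compute but 0 from compute2.
verdict: not equivalent; witness: x=-1, y=0


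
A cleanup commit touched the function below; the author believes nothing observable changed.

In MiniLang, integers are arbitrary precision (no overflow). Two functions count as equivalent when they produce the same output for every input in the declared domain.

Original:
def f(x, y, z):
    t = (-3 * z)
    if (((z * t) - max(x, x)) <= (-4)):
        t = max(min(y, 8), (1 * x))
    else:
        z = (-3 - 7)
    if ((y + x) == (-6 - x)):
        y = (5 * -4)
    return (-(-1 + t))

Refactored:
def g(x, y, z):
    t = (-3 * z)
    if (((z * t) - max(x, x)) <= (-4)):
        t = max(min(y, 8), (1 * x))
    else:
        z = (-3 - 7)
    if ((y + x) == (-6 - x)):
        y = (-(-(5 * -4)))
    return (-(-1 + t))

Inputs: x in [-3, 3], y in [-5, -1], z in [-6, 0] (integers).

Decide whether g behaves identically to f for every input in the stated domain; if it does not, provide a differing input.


Differences: same computation, different form — yet all 245 inputs agree.
verdict: equivalent


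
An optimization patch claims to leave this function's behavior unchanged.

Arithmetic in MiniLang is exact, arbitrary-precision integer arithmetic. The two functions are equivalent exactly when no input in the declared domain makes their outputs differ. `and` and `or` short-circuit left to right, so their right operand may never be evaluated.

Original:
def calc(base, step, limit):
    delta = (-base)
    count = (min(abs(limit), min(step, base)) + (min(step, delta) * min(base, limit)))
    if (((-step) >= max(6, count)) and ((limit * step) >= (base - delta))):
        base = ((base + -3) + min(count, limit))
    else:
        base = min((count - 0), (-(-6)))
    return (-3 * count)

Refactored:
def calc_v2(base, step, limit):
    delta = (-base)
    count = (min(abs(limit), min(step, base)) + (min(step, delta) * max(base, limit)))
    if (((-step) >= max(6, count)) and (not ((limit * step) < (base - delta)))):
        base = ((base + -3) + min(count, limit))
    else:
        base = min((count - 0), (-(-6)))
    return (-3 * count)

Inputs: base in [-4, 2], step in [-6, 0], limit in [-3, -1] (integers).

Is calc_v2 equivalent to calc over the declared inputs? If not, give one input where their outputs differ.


Run the pair on base=-4, step=-6, limit=-3.
calc: delta=4, then count=18, then (((-step) >= max(6, count)) and ((limit * step) >= (base - delta))) is false, then base=6, then returns -54
calc_v2: delta=4, then count=12, then (((-step) >= max(6, count)) and (not ((limit * step) < (base - delta)))) is false, then base=6, then returns -36
-54 and -36 differ, so these are not the same function on this domain.
verdict: not equivalent; witness: base=-4, step=-6, limit=-3
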